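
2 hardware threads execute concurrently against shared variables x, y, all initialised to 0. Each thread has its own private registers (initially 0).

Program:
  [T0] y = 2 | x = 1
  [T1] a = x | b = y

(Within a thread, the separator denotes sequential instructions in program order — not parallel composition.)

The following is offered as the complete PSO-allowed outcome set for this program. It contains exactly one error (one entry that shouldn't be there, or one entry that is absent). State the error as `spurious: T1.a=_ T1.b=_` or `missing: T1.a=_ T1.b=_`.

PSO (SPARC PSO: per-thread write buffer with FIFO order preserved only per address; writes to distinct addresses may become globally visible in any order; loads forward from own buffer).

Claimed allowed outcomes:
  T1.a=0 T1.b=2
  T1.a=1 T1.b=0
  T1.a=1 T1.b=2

missing: T1.a=0 T1.b=0

outcome vector order: (T1.a,T1.b)
PSO: 4 outcomes — {<0 0>; <0 2>; <1 0>; <1 2>}
PSO∖claimed = {<0 0>}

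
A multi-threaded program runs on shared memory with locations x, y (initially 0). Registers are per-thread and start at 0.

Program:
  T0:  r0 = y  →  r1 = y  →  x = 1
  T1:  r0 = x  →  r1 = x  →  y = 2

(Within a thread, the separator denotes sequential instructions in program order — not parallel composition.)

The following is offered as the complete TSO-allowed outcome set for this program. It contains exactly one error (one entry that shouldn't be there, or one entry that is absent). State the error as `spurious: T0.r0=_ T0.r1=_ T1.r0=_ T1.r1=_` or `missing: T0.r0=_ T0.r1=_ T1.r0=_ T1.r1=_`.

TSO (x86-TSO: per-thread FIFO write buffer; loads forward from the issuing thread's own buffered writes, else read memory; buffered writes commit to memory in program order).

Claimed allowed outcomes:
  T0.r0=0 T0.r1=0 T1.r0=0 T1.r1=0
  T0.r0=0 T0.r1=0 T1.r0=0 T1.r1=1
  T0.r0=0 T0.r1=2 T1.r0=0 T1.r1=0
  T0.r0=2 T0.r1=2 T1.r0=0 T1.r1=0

missing: T0.r0=0 T0.r1=0 T1.r0=1 T1.r1=1

outcome vector order: (T0.r0,T0.r1,T1.r0,T1.r1)
under TSO → 0000; 0001; 0011; 0200; 2200
TSO∖claimed = {0011}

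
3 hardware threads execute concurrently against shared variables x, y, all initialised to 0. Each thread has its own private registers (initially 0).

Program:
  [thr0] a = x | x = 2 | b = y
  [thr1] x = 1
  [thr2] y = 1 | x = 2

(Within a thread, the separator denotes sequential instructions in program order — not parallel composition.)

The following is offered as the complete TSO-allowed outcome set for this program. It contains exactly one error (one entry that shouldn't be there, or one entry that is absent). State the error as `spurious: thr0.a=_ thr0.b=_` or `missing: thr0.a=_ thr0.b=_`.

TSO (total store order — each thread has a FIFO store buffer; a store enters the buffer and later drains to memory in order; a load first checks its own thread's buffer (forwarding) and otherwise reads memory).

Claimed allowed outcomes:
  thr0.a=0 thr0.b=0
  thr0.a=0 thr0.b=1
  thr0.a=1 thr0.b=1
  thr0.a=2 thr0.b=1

outcome vector order: (thr0.a,thr0.b)
TSO: 5 outcomes — {0/0 0/1 1/0 1/1 2/1}
TSO∖claimed = {1/0}

missing: thr0.a=1 thr0.b=0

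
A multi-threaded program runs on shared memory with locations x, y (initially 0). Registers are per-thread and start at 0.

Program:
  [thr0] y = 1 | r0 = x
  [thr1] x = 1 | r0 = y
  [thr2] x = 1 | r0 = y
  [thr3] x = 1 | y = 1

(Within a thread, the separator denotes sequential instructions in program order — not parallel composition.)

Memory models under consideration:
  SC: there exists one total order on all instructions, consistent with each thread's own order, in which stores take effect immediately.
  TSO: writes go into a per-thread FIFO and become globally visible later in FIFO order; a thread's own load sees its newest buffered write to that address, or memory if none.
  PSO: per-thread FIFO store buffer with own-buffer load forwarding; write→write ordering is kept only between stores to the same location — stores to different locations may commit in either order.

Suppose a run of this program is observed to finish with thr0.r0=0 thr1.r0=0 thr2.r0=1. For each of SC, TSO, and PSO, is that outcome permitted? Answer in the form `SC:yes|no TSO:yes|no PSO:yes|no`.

SC:no TSO:yes PSO:yes

outcome vector order: (thr0.r0,thr1.r0,thr2.r0)
under SC → (0,1,1) (1,0,0) (1,0,1) (1,1,0) (1,1,1)
under TSO → (0,0,0) (0,0,1) (0,1,0) (0,1,1) (1,0,0) (1,0,1) (1,1,0) (1,1,1)
under PSO → (0,0,0) (0,0,1) (0,1,0) (0,1,1) (1,0,0) (1,0,1) (1,1,0) (1,1,1)
target (0,0,1) ∈ {TSO,PSO}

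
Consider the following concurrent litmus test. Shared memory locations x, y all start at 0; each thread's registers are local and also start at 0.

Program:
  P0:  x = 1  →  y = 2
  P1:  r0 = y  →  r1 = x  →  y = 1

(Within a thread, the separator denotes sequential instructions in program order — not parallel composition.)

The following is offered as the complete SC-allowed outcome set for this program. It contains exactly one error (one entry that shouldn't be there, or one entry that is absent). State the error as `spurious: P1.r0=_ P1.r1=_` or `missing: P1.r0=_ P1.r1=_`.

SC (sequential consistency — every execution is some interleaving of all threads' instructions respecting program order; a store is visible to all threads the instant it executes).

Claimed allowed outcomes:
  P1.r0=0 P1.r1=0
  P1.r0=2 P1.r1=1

missing: P1.r0=0 P1.r1=1

outcome vector order: (P1.r0,P1.r1)
under SC → <0 0>; <0 1>; <2 1>
SC∖claimed = {<0 1>}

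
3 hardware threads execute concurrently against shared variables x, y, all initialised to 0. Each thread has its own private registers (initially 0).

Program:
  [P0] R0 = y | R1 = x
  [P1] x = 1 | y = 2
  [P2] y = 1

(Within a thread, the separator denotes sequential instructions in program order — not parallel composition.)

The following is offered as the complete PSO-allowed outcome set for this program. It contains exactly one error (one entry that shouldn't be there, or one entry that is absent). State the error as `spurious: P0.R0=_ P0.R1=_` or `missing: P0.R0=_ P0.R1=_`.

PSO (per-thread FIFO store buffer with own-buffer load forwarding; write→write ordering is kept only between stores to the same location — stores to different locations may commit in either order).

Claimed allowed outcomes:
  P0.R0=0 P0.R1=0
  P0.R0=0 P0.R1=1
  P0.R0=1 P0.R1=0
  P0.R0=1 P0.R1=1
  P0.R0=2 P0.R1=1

missing: P0.R0=2 P0.R1=0

outcome vector order: (P0.R0,P0.R1)
under PSO → (0,0), (0,1), (1,0), (1,1), (2,0), (2,1)
PSO∖claimed = {(2,0)}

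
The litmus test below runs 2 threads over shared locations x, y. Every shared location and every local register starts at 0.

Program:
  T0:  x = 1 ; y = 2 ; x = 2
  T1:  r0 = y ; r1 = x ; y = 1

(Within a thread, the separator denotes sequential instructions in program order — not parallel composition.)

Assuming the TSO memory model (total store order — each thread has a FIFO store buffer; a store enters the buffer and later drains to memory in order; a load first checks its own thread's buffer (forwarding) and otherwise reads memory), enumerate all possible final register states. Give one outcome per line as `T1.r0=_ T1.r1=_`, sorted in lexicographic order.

outcome vector order: (T1.r0,T1.r1)
|TSO outcomes| = 5

T1.r0=0 T1.r1=0
T1.r0=0 T1.r1=1
T1.r0=0 T1.r1=2
T1.r0=2 T1.r1=1
T1.r0=2 T1.r1=2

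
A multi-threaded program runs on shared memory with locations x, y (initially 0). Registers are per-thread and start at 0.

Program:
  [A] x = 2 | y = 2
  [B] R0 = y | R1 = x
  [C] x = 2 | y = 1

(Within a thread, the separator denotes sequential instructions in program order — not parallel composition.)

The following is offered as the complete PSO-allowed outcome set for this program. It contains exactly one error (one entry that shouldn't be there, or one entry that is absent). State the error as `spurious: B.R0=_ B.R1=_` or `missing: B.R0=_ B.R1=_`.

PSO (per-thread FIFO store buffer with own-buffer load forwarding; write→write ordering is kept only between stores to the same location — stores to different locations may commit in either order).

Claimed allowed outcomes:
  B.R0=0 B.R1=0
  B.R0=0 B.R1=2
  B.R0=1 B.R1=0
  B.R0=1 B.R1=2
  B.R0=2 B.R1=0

missing: B.R0=2 B.R1=2

outcome vector order: (B.R0,B.R1)
PSO (6): (0,0) (0,2) (1,0) (1,2) (2,0) (2,2)
PSO∖claimed = {(2,2)}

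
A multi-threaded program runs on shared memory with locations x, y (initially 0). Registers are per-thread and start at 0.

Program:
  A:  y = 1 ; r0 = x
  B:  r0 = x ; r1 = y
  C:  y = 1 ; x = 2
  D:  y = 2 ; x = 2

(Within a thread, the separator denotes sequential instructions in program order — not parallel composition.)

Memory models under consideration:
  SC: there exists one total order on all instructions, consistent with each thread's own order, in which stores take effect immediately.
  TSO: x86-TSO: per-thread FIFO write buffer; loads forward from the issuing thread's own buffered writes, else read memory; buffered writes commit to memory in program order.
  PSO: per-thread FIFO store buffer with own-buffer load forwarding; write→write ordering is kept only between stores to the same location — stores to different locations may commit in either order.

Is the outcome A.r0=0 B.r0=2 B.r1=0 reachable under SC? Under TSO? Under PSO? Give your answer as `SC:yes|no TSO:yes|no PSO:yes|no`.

SC:no TSO:no PSO:yes

outcome vector order: (A.r0,B.r0,B.r1)
SC: 10 outcomes — {(0,0,0) (0,0,1) (0,0,2) (0,2,1) (0,2,2) (2,0,0) (2,0,1) (2,0,2) (2,2,1) (2,2,2)}
TSO: 10 outcomes — {(0,0,0) (0,0,1) (0,0,2) (0,2,1) (0,2,2) (2,0,0) (2,0,1) (2,0,2) (2,2,1) (2,2,2)}
PSO: 12 outcomes — {(0,0,0) (0,0,1) (0,0,2) (0,2,0) (0,2,1) (0,2,2) (2,0,0) (2,0,1) (2,0,2) (2,2,0) (2,2,1) (2,2,2)}
target (0,2,0) ∈ {PSO}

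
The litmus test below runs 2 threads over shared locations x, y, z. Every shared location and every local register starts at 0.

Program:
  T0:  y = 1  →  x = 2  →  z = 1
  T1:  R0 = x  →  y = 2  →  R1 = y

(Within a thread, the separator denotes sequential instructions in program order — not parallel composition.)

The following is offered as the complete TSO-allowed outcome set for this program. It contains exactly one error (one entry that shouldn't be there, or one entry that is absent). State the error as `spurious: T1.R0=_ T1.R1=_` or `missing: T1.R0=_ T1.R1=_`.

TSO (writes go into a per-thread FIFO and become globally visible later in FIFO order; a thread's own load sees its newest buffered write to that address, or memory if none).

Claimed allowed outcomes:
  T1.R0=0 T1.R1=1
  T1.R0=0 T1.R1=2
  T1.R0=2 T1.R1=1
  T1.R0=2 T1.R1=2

outcome vector order: (T1.R0,T1.R1)
[TSO] allowed = {<0 1>, <0 2>, <2 2>}
claimed∖TSO = {<2 1>}

spurious: T1.R0=2 T1.R1=1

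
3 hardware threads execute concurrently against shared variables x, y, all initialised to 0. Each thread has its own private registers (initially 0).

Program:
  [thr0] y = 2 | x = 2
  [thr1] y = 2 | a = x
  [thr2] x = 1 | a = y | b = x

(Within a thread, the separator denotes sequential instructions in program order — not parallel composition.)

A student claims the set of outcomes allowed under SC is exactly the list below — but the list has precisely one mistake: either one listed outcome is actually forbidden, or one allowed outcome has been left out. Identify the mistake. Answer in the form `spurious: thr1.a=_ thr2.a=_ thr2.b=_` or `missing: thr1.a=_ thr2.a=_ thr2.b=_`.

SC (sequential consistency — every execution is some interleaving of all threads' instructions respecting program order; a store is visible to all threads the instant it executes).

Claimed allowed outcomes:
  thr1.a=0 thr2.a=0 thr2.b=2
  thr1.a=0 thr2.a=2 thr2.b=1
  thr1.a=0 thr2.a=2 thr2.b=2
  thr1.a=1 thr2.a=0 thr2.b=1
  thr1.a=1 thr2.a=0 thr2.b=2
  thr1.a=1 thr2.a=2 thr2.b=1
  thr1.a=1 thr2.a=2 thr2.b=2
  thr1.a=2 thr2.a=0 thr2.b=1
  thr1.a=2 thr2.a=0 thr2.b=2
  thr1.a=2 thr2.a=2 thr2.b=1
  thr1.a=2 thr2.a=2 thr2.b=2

outcome vector order: (thr1.a,thr2.a,thr2.b)
SC (10): 021, 022, 101, 102, 121, 122, 201, 202, 221, 222
claimed∖SC = {002}

spurious: thr1.a=0 thr2.a=0 thr2.b=2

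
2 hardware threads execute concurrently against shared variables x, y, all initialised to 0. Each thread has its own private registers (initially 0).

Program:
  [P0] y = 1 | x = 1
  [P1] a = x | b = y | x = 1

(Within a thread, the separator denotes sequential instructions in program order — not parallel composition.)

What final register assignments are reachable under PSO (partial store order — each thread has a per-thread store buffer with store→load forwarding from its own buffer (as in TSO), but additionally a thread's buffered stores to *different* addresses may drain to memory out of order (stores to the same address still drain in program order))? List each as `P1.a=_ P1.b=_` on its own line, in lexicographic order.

outcome vector order: (P1.a,P1.b)
|PSO outcomes| = 4

P1.a=0 P1.b=0
P1.a=0 P1.b=1
P1.a=1 P1.b=0
P1.a=1 P1.b=1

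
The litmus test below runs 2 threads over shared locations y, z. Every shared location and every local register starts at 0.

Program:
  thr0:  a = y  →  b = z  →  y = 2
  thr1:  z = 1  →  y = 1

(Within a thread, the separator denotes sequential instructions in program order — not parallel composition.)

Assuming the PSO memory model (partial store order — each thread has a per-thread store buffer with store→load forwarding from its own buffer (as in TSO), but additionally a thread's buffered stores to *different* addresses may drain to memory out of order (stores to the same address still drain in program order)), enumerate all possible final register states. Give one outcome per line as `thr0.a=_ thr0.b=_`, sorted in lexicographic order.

thr0.a=0 thr0.b=0
thr0.a=0 thr0.b=1
thr0.a=1 thr0.b=0
thr0.a=1 thr0.b=1

outcome vector order: (thr0.a,thr0.b)
|PSO outcomes| = 4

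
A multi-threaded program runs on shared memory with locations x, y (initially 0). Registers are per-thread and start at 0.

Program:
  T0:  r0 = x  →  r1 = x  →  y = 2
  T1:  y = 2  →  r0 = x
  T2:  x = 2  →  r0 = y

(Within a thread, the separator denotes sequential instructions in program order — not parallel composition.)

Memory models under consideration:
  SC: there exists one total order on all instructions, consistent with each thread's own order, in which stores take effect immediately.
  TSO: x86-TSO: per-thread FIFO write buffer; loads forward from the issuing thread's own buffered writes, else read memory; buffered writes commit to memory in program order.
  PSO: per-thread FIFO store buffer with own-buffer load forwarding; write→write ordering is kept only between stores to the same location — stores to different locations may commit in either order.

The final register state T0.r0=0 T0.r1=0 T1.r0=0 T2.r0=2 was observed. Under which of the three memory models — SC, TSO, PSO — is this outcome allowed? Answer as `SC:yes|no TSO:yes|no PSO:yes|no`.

SC:yes TSO:yes PSO:yes

outcome vector order: (T0.r0,T0.r1,T1.r0,T2.r0)
[SC] allowed = {(0,0,0,2) (0,0,2,0) (0,0,2,2) (0,2,0,2) (0,2,2,0) (0,2,2,2) (2,2,0,2) (2,2,2,0) (2,2,2,2)}
[TSO] allowed = {(0,0,0,0) (0,0,0,2) (0,0,2,0) (0,0,2,2) (0,2,0,0) (0,2,0,2) (0,2,2,0) (0,2,2,2) (2,2,0,0) (2,2,0,2) (2,2,2,0) (2,2,2,2)}
[PSO] allowed = {(0,0,0,0) (0,0,0,2) (0,0,2,0) (0,0,2,2) (0,2,0,0) (0,2,0,2) (0,2,2,0) (0,2,2,2) (2,2,0,0) (2,2,0,2) (2,2,2,0) (2,2,2,2)}
target (0,0,0,2) ∈ {SC,TSO,PSO}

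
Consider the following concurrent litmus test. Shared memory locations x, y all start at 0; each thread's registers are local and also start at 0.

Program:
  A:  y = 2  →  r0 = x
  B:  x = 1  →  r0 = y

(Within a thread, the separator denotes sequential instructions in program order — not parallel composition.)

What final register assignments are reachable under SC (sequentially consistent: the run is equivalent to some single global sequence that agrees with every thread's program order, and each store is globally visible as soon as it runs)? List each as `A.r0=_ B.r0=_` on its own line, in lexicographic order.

A.r0=0 B.r0=2
A.r0=1 B.r0=0
A.r0=1 B.r0=2

outcome vector order: (A.r0,B.r0)
|SC outcomes| = 3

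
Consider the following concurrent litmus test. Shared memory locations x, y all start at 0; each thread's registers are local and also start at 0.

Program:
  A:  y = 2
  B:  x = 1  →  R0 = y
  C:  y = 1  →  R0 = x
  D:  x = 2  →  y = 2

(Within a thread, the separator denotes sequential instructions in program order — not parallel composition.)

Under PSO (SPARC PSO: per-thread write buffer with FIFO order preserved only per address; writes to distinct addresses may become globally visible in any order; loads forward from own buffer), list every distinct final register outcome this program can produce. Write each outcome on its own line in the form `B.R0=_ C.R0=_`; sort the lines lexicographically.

outcome vector order: (B.R0,C.R0)
|PSO outcomes| = 9

B.R0=0 C.R0=0
B.R0=0 C.R0=1
B.R0=0 C.R0=2
B.R0=1 C.R0=0
B.R0=1 C.R0=1
B.R0=1 C.R0=2
B.R0=2 C.R0=0
B.R0=2 C.R0=1
B.R0=2 C.R0=2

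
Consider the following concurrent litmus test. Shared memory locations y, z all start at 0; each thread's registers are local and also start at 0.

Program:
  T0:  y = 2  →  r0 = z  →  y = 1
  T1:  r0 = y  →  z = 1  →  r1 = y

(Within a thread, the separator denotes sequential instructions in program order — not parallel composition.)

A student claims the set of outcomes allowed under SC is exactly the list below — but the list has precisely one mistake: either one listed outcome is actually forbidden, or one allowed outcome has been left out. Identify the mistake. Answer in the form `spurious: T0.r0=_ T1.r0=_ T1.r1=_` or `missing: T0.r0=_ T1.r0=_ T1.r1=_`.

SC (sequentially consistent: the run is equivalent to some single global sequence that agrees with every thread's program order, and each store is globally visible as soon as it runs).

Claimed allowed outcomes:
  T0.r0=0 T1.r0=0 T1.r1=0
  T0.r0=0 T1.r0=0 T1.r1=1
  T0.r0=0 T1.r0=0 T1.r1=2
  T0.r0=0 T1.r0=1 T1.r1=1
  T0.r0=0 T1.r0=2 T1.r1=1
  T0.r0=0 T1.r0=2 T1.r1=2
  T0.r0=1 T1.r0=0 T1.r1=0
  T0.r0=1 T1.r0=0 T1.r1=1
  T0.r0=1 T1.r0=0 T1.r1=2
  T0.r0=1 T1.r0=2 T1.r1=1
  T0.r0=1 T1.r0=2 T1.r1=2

spurious: T0.r0=0 T1.r0=0 T1.r1=0

outcome vector order: (T0.r0,T1.r0,T1.r1)
[SC] allowed = {(0,0,1); (0,0,2); (0,1,1); (0,2,1); (0,2,2); (1,0,0); (1,0,1); (1,0,2); (1,2,1); (1,2,2)}
claimed∖SC = {(0,0,0)}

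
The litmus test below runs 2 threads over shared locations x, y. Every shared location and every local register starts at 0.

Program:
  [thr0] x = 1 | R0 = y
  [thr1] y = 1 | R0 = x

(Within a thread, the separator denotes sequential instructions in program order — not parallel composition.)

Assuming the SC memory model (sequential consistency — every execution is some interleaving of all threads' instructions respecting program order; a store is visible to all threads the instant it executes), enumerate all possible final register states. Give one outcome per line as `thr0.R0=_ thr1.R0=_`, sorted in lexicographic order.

outcome vector order: (thr0.R0,thr1.R0)
|SC outcomes| = 3

thr0.R0=0 thr1.R0=1
thr0.R0=1 thr1.R0=0
thr0.R0=1 thr1.R0=1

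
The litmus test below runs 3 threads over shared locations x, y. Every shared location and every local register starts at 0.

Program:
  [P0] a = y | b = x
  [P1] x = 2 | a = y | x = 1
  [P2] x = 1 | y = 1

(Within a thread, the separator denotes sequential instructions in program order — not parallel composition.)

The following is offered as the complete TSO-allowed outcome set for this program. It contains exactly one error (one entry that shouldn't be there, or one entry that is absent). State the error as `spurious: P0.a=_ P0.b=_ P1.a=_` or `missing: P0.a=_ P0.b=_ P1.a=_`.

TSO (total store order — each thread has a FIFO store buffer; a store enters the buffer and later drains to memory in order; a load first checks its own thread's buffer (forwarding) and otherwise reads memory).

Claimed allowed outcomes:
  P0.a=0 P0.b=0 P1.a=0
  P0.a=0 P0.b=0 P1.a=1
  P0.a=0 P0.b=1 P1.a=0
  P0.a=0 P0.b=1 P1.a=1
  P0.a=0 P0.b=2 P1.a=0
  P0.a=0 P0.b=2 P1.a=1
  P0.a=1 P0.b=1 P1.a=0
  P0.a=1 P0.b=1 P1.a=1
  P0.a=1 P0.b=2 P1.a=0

outcome vector order: (P0.a,P0.b,P1.a)
TSO (10): (0,0,0) (0,0,1) (0,1,0) (0,1,1) (0,2,0) (0,2,1) (1,1,0) (1,1,1) (1,2,0) (1,2,1)
TSO∖claimed = {(1,2,1)}

missing: P0.a=1 P0.b=2 P1.a=1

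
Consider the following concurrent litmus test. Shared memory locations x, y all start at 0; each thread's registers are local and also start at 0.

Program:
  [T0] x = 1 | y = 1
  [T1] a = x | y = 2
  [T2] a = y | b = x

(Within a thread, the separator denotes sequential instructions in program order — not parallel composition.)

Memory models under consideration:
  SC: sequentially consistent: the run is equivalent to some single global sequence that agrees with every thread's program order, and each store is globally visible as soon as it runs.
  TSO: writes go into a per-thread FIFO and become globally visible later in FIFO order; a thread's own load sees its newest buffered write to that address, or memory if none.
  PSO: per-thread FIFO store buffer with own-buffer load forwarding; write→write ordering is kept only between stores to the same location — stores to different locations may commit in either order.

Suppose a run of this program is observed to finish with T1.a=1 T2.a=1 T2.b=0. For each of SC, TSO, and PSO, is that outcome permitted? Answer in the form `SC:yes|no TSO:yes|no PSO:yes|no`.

SC:no TSO:no PSO:yes

outcome vector order: (T1.a,T2.a,T2.b)
SC: 9 outcomes — {<0 0 0> <0 0 1> <0 1 1> <0 2 0> <0 2 1> <1 0 0> <1 0 1> <1 1 1> <1 2 1>}
TSO: 9 outcomes — {<0 0 0> <0 0 1> <0 1 1> <0 2 0> <0 2 1> <1 0 0> <1 0 1> <1 1 1> <1 2 1>}
PSO: 11 outcomes — {<0 0 0> <0 0 1> <0 1 0> <0 1 1> <0 2 0> <0 2 1> <1 0 0> <1 0 1> <1 1 0> <1 1 1> <1 2 1>}
target <1 1 0> ∈ {PSO}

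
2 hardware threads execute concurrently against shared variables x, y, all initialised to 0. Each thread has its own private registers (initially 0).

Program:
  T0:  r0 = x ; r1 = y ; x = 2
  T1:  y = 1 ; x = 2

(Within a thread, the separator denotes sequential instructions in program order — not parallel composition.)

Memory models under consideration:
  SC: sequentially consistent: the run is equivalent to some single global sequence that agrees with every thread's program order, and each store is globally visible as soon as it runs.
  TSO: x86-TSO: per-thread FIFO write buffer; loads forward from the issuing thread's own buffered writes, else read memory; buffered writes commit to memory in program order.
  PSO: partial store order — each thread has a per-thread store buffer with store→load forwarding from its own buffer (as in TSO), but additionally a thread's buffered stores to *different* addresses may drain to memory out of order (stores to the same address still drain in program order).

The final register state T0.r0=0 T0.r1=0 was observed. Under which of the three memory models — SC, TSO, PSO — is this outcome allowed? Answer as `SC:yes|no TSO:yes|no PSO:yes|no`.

SC:yes TSO:yes PSO:yes

outcome vector order: (T0.r0,T0.r1)
under SC → (0,0); (0,1); (2,1)
under TSO → (0,0); (0,1); (2,1)
under PSO → (0,0); (0,1); (2,0); (2,1)
target (0,0) ∈ {SC,TSO,PSO}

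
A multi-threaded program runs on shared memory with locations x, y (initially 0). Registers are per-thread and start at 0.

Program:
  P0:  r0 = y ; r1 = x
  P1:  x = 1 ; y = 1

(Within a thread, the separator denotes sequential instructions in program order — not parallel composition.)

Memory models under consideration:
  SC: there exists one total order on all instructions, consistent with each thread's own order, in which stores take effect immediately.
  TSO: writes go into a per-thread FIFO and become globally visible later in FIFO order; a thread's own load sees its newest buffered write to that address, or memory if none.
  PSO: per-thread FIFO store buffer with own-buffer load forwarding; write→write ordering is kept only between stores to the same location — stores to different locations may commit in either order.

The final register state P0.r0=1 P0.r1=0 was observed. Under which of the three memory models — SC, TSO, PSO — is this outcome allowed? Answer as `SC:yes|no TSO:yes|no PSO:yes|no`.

outcome vector order: (P0.r0,P0.r1)
SC: 3 outcomes — {0/0; 0/1; 1/1}
TSO: 3 outcomes — {0/0; 0/1; 1/1}
PSO: 4 outcomes — {0/0; 0/1; 1/0; 1/1}
target 1/0 ∈ {PSO}

SC:no TSO:no PSO:yes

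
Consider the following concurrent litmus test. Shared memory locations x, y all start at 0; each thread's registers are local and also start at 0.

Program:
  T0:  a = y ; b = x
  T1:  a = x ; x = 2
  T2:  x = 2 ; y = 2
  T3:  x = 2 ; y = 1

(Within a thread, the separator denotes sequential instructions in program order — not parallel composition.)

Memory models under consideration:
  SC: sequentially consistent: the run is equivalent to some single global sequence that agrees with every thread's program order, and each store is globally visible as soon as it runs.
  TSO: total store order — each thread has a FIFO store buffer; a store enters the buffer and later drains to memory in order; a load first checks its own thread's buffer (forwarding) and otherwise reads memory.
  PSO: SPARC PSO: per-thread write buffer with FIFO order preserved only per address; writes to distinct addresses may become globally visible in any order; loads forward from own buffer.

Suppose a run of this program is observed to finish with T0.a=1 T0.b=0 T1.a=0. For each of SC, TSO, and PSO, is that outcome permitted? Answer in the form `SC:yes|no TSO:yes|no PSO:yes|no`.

SC:no TSO:no PSO:yes

outcome vector order: (T0.a,T0.b,T1.a)
under SC → 0/0/0, 0/0/2, 0/2/0, 0/2/2, 1/2/0, 1/2/2, 2/2/0, 2/2/2
under TSO → 0/0/0, 0/0/2, 0/2/0, 0/2/2, 1/2/0, 1/2/2, 2/2/0, 2/2/2
under PSO → 0/0/0, 0/0/2, 0/2/0, 0/2/2, 1/0/0, 1/0/2, 1/2/0, 1/2/2, 2/0/0, 2/0/2, 2/2/0, 2/2/2
target 1/0/0 ∈ {PSO}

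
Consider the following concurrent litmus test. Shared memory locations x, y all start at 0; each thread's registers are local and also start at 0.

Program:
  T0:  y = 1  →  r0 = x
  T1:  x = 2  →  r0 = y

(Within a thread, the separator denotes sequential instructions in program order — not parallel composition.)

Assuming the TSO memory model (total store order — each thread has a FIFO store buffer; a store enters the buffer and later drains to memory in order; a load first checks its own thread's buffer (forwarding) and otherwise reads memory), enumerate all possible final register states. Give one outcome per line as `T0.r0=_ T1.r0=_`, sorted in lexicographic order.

T0.r0=0 T1.r0=0
T0.r0=0 T1.r0=1
T0.r0=2 T1.r0=0
T0.r0=2 T1.r0=1

outcome vector order: (T0.r0,T1.r0)
|TSO outcomes| = 4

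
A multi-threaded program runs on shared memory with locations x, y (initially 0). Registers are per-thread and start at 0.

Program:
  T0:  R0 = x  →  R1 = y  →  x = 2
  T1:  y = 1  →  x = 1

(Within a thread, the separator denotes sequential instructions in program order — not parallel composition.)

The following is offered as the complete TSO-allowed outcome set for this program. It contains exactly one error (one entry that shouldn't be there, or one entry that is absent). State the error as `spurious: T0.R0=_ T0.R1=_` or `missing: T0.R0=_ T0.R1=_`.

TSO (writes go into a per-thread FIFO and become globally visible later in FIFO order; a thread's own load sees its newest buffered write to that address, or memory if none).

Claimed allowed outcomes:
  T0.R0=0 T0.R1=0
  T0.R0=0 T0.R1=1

missing: T0.R0=1 T0.R1=1

outcome vector order: (T0.R0,T0.R1)
under TSO → 00; 01; 11
TSO∖claimed = {11}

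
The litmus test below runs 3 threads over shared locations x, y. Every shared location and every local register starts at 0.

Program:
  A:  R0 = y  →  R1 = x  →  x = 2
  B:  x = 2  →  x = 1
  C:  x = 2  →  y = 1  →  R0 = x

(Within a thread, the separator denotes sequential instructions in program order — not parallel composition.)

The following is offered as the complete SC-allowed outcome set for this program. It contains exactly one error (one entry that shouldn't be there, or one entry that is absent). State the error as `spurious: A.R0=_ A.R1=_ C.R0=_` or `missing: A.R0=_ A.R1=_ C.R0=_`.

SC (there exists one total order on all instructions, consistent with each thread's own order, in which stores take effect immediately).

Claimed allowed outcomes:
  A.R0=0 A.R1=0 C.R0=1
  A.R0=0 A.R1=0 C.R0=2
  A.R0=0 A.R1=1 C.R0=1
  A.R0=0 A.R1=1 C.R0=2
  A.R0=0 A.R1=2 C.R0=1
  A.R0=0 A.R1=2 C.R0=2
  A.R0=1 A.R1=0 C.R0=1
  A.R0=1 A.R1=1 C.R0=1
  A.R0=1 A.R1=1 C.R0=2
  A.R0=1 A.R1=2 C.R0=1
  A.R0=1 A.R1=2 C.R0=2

spurious: A.R0=1 A.R1=0 C.R0=1

outcome vector order: (A.R0,A.R1,C.R0)
SC (10): 001 002 011 012 021 022 111 112 121 122
claimed∖SC = {101}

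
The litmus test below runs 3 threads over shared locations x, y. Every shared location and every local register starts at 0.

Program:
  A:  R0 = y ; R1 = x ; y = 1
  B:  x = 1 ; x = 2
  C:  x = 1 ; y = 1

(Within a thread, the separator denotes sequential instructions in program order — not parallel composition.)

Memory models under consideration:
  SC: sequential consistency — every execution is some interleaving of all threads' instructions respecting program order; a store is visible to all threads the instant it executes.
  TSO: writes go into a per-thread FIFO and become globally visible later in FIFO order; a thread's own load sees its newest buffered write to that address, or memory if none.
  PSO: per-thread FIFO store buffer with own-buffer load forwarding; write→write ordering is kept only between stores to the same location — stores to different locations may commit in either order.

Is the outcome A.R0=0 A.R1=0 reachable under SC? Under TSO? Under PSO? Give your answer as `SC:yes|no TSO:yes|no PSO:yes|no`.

outcome vector order: (A.R0,A.R1)
under SC → 00, 01, 02, 11, 12
under TSO → 00, 01, 02, 11, 12
under PSO → 00, 01, 02, 10, 11, 12
target 00 ∈ {SC,TSO,PSO}

SC:yes TSO:yes PSO:yes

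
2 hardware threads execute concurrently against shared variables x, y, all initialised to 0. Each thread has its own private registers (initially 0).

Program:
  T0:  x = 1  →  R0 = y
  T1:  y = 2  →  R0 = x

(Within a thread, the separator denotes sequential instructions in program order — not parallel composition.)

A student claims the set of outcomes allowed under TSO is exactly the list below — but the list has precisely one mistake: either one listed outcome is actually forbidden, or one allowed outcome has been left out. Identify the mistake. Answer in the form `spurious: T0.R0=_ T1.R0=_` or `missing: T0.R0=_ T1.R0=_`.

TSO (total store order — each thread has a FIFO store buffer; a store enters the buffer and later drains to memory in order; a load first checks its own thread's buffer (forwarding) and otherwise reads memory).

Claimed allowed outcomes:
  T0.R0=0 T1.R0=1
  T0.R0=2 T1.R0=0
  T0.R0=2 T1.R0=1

missing: T0.R0=0 T1.R0=0

outcome vector order: (T0.R0,T1.R0)
[TSO] allowed = {<0 0> <0 1> <2 0> <2 1>}
TSO∖claimed = {<0 0>}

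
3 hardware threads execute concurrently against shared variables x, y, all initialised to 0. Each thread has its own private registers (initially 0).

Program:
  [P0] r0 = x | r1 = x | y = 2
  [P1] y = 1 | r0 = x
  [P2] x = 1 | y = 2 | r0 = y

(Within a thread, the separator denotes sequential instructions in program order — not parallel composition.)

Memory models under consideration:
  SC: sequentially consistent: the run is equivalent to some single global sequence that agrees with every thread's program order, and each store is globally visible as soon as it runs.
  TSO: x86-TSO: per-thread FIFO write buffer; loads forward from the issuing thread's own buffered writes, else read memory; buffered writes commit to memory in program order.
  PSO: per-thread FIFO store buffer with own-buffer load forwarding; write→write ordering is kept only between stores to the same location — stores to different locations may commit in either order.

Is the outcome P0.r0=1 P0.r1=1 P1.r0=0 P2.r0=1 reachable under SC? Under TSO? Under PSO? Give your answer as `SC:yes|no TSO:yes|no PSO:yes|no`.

SC:no TSO:yes PSO:yes

outcome vector order: (P0.r0,P0.r1,P1.r0,P2.r0)
under SC → (0,0,0,2), (0,0,1,1), (0,0,1,2), (0,1,0,2), (0,1,1,1), (0,1,1,2), (1,1,0,2), (1,1,1,1), (1,1,1,2)
under TSO → (0,0,0,1), (0,0,0,2), (0,0,1,1), (0,0,1,2), (0,1,0,1), (0,1,0,2), (0,1,1,1), (0,1,1,2), (1,1,0,1), (1,1,0,2), (1,1,1,1), (1,1,1,2)
under PSO → (0,0,0,1), (0,0,0,2), (0,0,1,1), (0,0,1,2), (0,1,0,1), (0,1,0,2), (0,1,1,1), (0,1,1,2), (1,1,0,1), (1,1,0,2), (1,1,1,1), (1,1,1,2)
target (1,1,0,1) ∈ {TSO,PSO}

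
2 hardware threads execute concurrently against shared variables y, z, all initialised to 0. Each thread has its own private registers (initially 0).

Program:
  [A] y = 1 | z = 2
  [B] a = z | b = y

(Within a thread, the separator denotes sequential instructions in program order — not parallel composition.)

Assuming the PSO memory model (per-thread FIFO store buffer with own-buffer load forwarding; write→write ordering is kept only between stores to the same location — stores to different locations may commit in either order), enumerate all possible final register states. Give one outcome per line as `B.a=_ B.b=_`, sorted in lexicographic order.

outcome vector order: (B.a,B.b)
|PSO outcomes| = 4

B.a=0 B.b=0
B.a=0 B.b=1
B.a=2 B.b=0
B.a=2 B.b=1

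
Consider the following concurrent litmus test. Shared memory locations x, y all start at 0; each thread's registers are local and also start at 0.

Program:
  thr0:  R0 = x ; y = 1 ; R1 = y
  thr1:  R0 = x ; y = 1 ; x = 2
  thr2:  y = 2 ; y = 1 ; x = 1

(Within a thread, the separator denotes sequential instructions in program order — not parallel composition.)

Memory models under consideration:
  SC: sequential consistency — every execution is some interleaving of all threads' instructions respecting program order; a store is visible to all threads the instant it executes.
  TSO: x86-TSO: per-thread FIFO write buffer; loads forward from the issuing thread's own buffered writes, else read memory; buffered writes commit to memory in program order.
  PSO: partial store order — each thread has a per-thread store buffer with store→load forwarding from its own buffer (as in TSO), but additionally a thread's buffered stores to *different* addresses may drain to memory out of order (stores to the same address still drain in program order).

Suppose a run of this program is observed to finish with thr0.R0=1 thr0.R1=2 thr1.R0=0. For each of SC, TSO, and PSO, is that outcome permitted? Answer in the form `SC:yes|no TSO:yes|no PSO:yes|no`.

outcome vector order: (thr0.R0,thr0.R1,thr1.R0)
[SC] allowed = {(0,1,0), (0,1,1), (0,2,0), (0,2,1), (1,1,0), (1,1,1), (2,1,0), (2,1,1), (2,2,0)}
[TSO] allowed = {(0,1,0), (0,1,1), (0,2,0), (0,2,1), (1,1,0), (1,1,1), (2,1,0), (2,1,1), (2,2,0)}
[PSO] allowed = {(0,1,0), (0,1,1), (0,2,0), (0,2,1), (1,1,0), (1,1,1), (1,2,0), (1,2,1), (2,1,0), (2,1,1), (2,2,0), (2,2,1)}
target (1,2,0) ∈ {PSO}

SC:no TSO:no PSO:yes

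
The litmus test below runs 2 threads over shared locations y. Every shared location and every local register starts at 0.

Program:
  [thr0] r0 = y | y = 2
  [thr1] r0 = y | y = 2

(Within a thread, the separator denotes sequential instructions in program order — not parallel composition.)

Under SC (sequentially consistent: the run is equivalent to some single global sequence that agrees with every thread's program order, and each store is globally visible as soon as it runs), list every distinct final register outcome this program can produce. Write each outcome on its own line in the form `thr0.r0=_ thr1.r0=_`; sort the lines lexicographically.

outcome vector order: (thr0.r0,thr1.r0)
|SC outcomes| = 3

thr0.r0=0 thr1.r0=0
thr0.r0=0 thr1.r0=2
thr0.r0=2 thr1.r0=0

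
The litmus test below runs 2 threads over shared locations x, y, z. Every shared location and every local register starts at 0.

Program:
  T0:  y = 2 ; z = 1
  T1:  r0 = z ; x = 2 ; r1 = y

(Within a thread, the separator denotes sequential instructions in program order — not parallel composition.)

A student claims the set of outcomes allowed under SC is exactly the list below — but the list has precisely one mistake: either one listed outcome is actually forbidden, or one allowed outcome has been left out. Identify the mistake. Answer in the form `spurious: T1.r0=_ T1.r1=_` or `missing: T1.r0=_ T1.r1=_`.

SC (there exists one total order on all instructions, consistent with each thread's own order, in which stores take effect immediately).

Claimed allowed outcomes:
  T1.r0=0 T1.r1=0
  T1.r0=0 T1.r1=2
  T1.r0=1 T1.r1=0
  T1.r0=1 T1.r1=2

spurious: T1.r0=1 T1.r1=0

outcome vector order: (T1.r0,T1.r1)
SC (3): 0/0; 0/2; 1/2
claimed∖SC = {1/0}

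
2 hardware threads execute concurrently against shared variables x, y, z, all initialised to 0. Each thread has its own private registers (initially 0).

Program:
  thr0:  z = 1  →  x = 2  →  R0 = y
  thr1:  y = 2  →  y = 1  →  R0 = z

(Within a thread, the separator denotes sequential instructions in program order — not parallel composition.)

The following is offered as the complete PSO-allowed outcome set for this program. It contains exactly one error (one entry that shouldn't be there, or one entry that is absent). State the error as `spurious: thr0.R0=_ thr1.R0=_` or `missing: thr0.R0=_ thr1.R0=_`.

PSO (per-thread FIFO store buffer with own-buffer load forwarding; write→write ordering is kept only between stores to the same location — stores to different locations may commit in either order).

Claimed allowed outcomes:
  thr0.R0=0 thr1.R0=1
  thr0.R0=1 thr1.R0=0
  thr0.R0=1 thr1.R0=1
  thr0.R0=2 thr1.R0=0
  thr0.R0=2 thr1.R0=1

missing: thr0.R0=0 thr1.R0=0

outcome vector order: (thr0.R0,thr1.R0)
PSO (6): (0,0), (0,1), (1,0), (1,1), (2,0), (2,1)
PSO∖claimed = {(0,0)}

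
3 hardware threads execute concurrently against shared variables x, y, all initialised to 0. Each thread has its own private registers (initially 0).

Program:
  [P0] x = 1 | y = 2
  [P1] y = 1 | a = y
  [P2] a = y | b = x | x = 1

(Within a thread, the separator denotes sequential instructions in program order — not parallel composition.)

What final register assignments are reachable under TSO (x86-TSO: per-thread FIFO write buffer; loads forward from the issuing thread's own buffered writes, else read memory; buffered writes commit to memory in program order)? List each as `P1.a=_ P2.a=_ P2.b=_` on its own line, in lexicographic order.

P1.a=1 P2.a=0 P2.b=0
P1.a=1 P2.a=0 P2.b=1
P1.a=1 P2.a=1 P2.b=0
P1.a=1 P2.a=1 P2.b=1
P1.a=1 P2.a=2 P2.b=1
P1.a=2 P2.a=0 P2.b=0
P1.a=2 P2.a=0 P2.b=1
P1.a=2 P2.a=1 P2.b=0
P1.a=2 P2.a=1 P2.b=1
P1.a=2 P2.a=2 P2.b=1

outcome vector order: (P1.a,P2.a,P2.b)
|TSO outcomes| = 10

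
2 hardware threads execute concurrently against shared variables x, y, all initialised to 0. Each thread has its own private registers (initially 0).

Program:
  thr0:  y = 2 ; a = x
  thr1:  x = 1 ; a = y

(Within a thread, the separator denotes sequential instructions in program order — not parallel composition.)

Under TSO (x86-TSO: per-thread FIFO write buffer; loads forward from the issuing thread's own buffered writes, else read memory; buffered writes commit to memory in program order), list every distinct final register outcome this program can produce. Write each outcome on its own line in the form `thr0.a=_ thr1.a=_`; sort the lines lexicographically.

thr0.a=0 thr1.a=0
thr0.a=0 thr1.a=2
thr0.a=1 thr1.a=0
thr0.a=1 thr1.a=2

outcome vector order: (thr0.a,thr1.a)
|TSO outcomes| = 4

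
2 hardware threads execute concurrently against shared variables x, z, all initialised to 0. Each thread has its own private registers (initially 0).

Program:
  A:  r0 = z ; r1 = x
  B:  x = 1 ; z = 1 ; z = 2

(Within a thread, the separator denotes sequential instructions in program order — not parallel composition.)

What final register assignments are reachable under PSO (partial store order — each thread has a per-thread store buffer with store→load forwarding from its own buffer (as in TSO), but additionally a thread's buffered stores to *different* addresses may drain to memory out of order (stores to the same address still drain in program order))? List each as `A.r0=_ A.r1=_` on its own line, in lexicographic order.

outcome vector order: (A.r0,A.r1)
|PSO outcomes| = 6

A.r0=0 A.r1=0
A.r0=0 A.r1=1
A.r0=1 A.r1=0
A.r0=1 A.r1=1
A.r0=2 A.r1=0
A.r0=2 A.r1=1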